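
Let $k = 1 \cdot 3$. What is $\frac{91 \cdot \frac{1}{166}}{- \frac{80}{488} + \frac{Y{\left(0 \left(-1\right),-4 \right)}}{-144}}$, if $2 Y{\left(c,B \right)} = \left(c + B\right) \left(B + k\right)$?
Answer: $- \frac{199836}{64823} \approx -3.0828$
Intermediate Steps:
$k = 3$
$Y{\left(c,B \right)} = \frac{\left(3 + B\right) \left(B + c\right)}{2}$ ($Y{\left(c,B \right)} = \frac{\left(c + B\right) \left(B + 3\right)}{2} = \frac{\left(B + c\right) \left(3 + B\right)}{2} = \frac{\left(3 + B\right) \left(B + c\right)}{2}$)
$\frac{91 \cdot \frac{1}{166}}{- \frac{80}{488} + \frac{Y{\left(0 \left(-1\right),-4 \right)}}{-144}} = \frac{91 \cdot \frac{1}{166}}{- \frac{80}{488} + \frac{\frac{\left(-4\right)^{2}}{2} + \frac{3}{2} \left(-4\right) + \frac{3 \cdot 0 \left(-1\right)}{2} + \frac{1}{2} \left(-4\right) 0 \left(-1\right)}{-144}} = \frac{91 \cdot \frac{1}{166}}{\left(-80\right) \frac{1}{488} + \left(\frac{1}{2} \cdot 16 - 6 + \frac{3}{2} \cdot 0 + \frac{1}{2} \left(-4\right) 0\right) \left(- \frac{1}{144}\right)} = \frac{91}{166 \left(- \frac{10}{61} + \left(8 - 6 + 0 + 0\right) \left(- \frac{1}{144}\right)\right)} = \frac{91}{166 \left(- \frac{10}{61} + 2 \left(- \frac{1}{144}\right)\right)} = \frac{91}{166 \left(- \frac{10}{61} - \frac{1}{72}\right)} = \frac{91}{166 \left(- \frac{781}{4392}\right)} = \frac{91}{166} \left(- \frac{4392}{781}\right) = - \frac{199836}{64823}$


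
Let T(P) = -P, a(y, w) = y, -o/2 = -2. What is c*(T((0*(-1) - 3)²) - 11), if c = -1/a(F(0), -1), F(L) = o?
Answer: 5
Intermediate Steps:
o = 4 (o = -2*(-2) = 4)
F(L) = 4
c = -¼ (c = -1/4 = -1*¼ = -¼ ≈ -0.25000)
c*(T((0*(-1) - 3)²) - 11) = -(-(0*(-1) - 3)² - 11)/4 = -(-(0 - 3)² - 11)/4 = -(-1*(-3)² - 11)/4 = -(-1*9 - 11)/4 = -(-9 - 11)/4 = -¼*(-20) = 5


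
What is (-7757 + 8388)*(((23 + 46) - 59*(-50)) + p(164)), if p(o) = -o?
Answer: 1801505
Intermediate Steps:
(-7757 + 8388)*(((23 + 46) - 59*(-50)) + p(164)) = (-7757 + 8388)*(((23 + 46) - 59*(-50)) - 1*164) = 631*((69 + 2950) - 164) = 631*(3019 - 164) = 631*2855 = 1801505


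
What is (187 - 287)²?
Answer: 10000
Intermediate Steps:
(187 - 287)² = (-100)² = 10000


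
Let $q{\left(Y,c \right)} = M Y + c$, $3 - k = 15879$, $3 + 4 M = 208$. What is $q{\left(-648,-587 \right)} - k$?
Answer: $-17921$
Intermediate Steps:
$M = \frac{205}{4}$ ($M = - \frac{3}{4} + \frac{1}{4} \cdot 208 = - \frac{3}{4} + 52 = \frac{205}{4} \approx 51.25$)
$k = -15876$ ($k = 3 - 15879 = -15876$)
$q{\left(Y,c \right)} = c + \frac{205 Y}{4}$ ($q{\left(Y,c \right)} = \frac{205 Y}{4} + c = c + \frac{205 Y}{4}$)
$q{\left(-648,-587 \right)} - k = \left(-587 + \frac{205}{4} \left(-648\right)\right) - -15876 = \left(-587 - 33210\right) + 15876 = -33797 + 15876 = -17921$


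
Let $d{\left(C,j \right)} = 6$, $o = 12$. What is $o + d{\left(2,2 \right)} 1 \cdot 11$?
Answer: $78$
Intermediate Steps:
$o + d{\left(2,2 \right)} 1 \cdot 11 = 12 + 6 \cdot 1 \cdot 11 = 12 + 6 \cdot 11 = 12 + 66 = 78$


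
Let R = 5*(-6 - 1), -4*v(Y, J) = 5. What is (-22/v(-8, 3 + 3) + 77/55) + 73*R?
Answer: -2536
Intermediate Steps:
v(Y, J) = -5/4 (v(Y, J) = -1/4*5 = -5/4)
R = -35 (R = 5*(-7) = -35)
(-22/v(-8, 3 + 3) + 77/55) + 73*R = (-22/(-5/4) + 77/55) + 73*(-35) = (-22*(-4/5) + 77*(1/55)) - 2555 = (88/5 + 7/5) - 2555 = 19 - 2555 = -2536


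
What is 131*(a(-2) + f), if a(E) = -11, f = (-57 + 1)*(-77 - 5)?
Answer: 600111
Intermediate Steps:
f = 4592 (f = -56*(-82) = 4592)
131*(a(-2) + f) = 131*(-11 + 4592) = 131*4581 = 600111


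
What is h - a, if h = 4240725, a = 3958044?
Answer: 282681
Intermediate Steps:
h - a = 4240725 - 1*3958044 = 4240725 - 3958044 = 282681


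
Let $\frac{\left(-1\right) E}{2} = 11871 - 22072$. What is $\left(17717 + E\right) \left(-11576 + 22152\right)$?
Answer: $403146544$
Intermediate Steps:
$E = 20402$ ($E = - 2 \left(11871 - 22072\right) = \left(-2\right) \left(-10201\right) = 20402$)
$\left(17717 + E\right) \left(-11576 + 22152\right) = \left(17717 + 20402\right) \left(-11576 + 22152\right) = 38119 \cdot 10576 = 403146544$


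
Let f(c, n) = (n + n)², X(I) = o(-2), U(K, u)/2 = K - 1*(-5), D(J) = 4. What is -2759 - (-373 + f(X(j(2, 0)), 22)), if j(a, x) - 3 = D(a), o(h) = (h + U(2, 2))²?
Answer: -4322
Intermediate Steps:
U(K, u) = 10 + 2*K (U(K, u) = 2*(K - 1*(-5)) = 2*(K + 5) = 2*(5 + K) = 10 + 2*K)
o(h) = (14 + h)² (o(h) = (h + (10 + 2*2))² = (h + (10 + 4))² = (h + 14)² = (14 + h)²)
j(a, x) = 7 (j(a, x) = 3 + 4 = 7)
X(I) = 144 (X(I) = (14 - 2)² = 12² = 144)
f(c, n) = 4*n² (f(c, n) = (2*n)² = 4*n²)
-2759 - (-373 + f(X(j(2, 0)), 22)) = -2759 - (-373 + 4*22²) = -2759 - (-373 + 4*484) = -2759 - (-373 + 1936) = -2759 - 1*1563 = -2759 - 1563 = -4322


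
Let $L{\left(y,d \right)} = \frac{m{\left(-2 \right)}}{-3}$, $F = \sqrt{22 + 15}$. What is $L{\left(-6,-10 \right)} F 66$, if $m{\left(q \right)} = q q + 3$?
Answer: $- 154 \sqrt{37} \approx -936.75$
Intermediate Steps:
$m{\left(q \right)} = 3 + q^{2}$ ($m{\left(q \right)} = q^{2} + 3 = 3 + q^{2}$)
$F = \sqrt{37} \approx 6.0828$
$L{\left(y,d \right)} = - \frac{7}{3}$ ($L{\left(y,d \right)} = \frac{3 + \left(-2\right)^{2}}{-3} = \left(3 + 4\right) \left(- \frac{1}{3}\right) = 7 \left(- \frac{1}{3}\right) = - \frac{7}{3}$)
$L{\left(-6,-10 \right)} F 66 = - \frac{7 \sqrt{37}}{3} \cdot 66 = - 154 \sqrt{37}$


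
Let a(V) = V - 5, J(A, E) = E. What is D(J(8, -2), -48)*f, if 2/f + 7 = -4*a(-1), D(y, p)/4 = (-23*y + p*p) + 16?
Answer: 18928/17 ≈ 1113.4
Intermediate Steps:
a(V) = -5 + V
D(y, p) = 64 - 92*y + 4*p**2 (D(y, p) = 4*((-23*y + p*p) + 16) = 4*((-23*y + p**2) + 16) = 4*((p**2 - 23*y) + 16) = 4*(16 + p**2 - 23*y) = 64 - 92*y + 4*p**2)
f = 2/17 (f = 2/(-7 - 4*(-5 - 1)) = 2/(-7 - 4*(-6)) = 2/(-7 + 24) = 2/17 ≈ 0.11765)
D(J(8, -2), -48)*f = (64 - 92*(-2) + 4*(-48)**2)*(2/17) = (64 + 184 + 4*2304)*(2/17) = (64 + 184 + 9216)*(2/17) = 9464*(2/17) = 18928/17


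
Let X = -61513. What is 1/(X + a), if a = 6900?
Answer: -1/54613 ≈ -1.8311e-5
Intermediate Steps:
1/(X + a) = 1/(-61513 + 6900) = 1/(-54613) = -1/54613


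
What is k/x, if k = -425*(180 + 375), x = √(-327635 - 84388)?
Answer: 78625*I*√412023/137341 ≈ 367.47*I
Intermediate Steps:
x = I*√412023 (x = √(-412023) = I*√412023 ≈ 641.89*I)
k = -235875 (k = -425*555 = -235875)
k/x = -235875*(-I*√412023/412023) = -(-78625)*I*√412023/137341 = 78625*I*√412023/137341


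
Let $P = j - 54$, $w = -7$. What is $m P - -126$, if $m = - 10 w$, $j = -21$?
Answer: $-5124$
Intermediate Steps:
$m = 70$ ($m = \left(-10\right) \left(-7\right) = 70$)
$P = -75$ ($P = -21 - 54 = -75$)
$m P - -126 = 70 \left(-75\right) - -126 = -5250 + 126 = -5124$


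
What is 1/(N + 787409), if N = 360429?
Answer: 1/1147838 ≈ 8.7120e-7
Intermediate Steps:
1/(N + 787409) = 1/(360429 + 787409) = 1/1147838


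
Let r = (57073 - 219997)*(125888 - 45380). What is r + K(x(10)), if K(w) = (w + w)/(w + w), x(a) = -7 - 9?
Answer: -13116685391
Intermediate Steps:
x(a) = -16
r = -13116685392 (r = -162924*80508 = -13116685392)
K(w) = 1 (K(w) = (2*w)/((2*w)) = (2*w)*(1/(2*w)) = 1)
r + K(x(10)) = -13116685392 + 1 = -13116685391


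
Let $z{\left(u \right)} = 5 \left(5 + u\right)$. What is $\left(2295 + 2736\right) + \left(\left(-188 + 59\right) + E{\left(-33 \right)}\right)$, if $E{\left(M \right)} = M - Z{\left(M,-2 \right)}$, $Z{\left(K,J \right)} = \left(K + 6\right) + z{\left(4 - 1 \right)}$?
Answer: $4856$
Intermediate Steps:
$z{\left(u \right)} = 25 + 5 u$
$Z{\left(K,J \right)} = 46 + K$ ($Z{\left(K,J \right)} = \left(K + 6\right) + \left(25 + 5 \left(4 - 1\right)\right) = \left(6 + K\right) + \left(25 + 5 \left(4 - 1\right)\right) = \left(6 + K\right) + \left(25 + 5 \cdot 3\right) = \left(6 + K\right) + \left(25 + 15\right) = \left(6 + K\right) + 40 = 46 + K$)
$E{\left(M \right)} = -46$ ($E{\left(M \right)} = M - \left(46 + M\right) = -46$)
$\left(2295 + 2736\right) + \left(\left(-188 + 59\right) + E{\left(-33 \right)}\right) = \left(2295 + 2736\right) + \left(\left(-188 + 59\right) - 46\right) = 5031 - 175 = 4856$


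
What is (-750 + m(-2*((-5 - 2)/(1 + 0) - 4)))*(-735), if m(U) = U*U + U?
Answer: 179340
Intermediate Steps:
m(U) = U + U**2 (m(U) = U**2 + U = U + U**2)
(-750 + m(-2*((-5 - 2)/(1 + 0) - 4)))*(-735) = (-750 + (-2*((-5 - 2)/(1 + 0) - 4))*(1 - 2*((-5 - 2)/(1 + 0) - 4)))*(-735) = (-750 + (-2*(-7/1 - 4))*(1 - 2*(-7/1 - 4)))*(-735) = (-750 + (-2*(-7*1 - 4))*(1 - 2*(-7*1 - 4)))*(-735) = (-750 + (-2*(-7 - 4))*(1 - 2*(-7 - 4)))*(-735) = (-750 + (-2*(-11))*(1 - 2*(-11)))*(-735) = (-750 + 22*(1 + 22))*(-735) = (-750 + 22*23)*(-735) = (-750 + 506)*(-735) = -244*(-735) = 179340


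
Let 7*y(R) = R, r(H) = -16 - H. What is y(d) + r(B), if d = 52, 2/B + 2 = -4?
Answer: -173/21 ≈ -8.2381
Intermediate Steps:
B = -⅓ (B = 2/(-2 - 4) = 2/(-6) = 2*(-⅙) = -⅓ ≈ -0.33333)
y(R) = R/7
y(d) + r(B) = (⅐)*52 + (-16 - 1*(-⅓)) = 52/7 + (-16 + ⅓) = 52/7 - 47/3 = -173/21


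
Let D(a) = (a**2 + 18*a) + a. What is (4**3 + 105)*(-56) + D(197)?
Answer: 33088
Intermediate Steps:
D(a) = a**2 + 19*a
(4**3 + 105)*(-56) + D(197) = (4**3 + 105)*(-56) + 197*(19 + 197) = (64 + 105)*(-56) + 197*216 = 169*(-56) + 42552 = -9464 + 42552 = 33088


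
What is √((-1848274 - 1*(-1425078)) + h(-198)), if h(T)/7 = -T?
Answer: I*√421810 ≈ 649.47*I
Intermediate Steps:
h(T) = -7*T (h(T) = 7*(-T) = -7*T)
√((-1848274 - 1*(-1425078)) + h(-198)) = √((-1848274 - 1*(-1425078)) - 7*(-198)) = √((-1848274 + 1425078) + 1386) = √(-423196 + 1386) = √(-421810) = I*√421810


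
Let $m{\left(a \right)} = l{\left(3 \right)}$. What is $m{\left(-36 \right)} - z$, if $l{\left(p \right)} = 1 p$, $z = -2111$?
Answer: $2114$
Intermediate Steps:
$l{\left(p \right)} = p$
$m{\left(a \right)} = 3$
$m{\left(-36 \right)} - z = 3 - -2111 = 3 + 2111 = 2114$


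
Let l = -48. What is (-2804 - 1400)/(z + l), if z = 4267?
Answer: -4204/4219 ≈ -0.99644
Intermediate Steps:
(-2804 - 1400)/(z + l) = (-2804 - 1400)/(4267 - 48) = -4204/4219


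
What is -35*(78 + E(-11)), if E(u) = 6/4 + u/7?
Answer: -5455/2 ≈ -2727.5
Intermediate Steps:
E(u) = 3/2 + u/7 (E(u) = 6*(¼) + u*(⅐) = 3/2 + u/7)
-35*(78 + E(-11)) = -35*(78 + (3/2 + (⅐)*(-11))) = -35*(78 + (3/2 - 11/7)) = -35*(78 - 1/14) = -35*1091/14 = -5455/2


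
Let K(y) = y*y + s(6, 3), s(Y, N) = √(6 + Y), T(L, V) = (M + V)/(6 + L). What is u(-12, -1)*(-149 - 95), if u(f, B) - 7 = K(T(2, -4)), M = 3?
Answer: -27389/16 - 488*√3 ≈ -2557.1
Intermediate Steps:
T(L, V) = (3 + V)/(6 + L)
K(y) = y² + 2*√3 (K(y) = y*y + √(6 + 6) = y² + √12 = y² + 2*√3)
u(f, B) = 449/64 + 2*√3 (u(f, B) = 7 + (((3 - 4)/(6 + 2))² + 2*√3) = 7 + ((-1/8)² + 2*√3) = 7 + (((⅛)*(-1))² + 2*√3) = 7 + ((-⅛)² + 2*√3) = 7 + (1/64 + 2*√3) = 449/64 + 2*√3)
u(-12, -1)*(-149 - 95) = (449/64 + 2*√3)*(-149 - 95) = (449/64 + 2*√3)*(-244) = -27389/16 - 488*√3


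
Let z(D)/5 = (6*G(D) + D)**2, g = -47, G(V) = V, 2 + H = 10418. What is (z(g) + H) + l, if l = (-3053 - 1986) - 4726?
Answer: 541856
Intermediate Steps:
H = 10416 (H = -2 + 10418 = 10416)
l = -9765 (l = -5039 - 4726 = -9765)
z(D) = 245*D**2 (z(D) = 5*(6*D + D)**2 = 5*(7*D)**2 = 5*(49*D**2) = 245*D**2)
(z(g) + H) + l = (245*(-47)**2 + 10416) - 9765 = (245*2209 + 10416) - 9765 = (541205 + 10416) - 9765 = 551621 - 9765 = 541856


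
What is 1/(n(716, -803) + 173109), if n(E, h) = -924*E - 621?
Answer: -1/489096 ≈ -2.0446e-6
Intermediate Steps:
n(E, h) = -621 - 924*E
1/(n(716, -803) + 173109) = 1/((-621 - 924*716) + 173109) = 1/((-621 - 661584) + 173109) = 1/(-662205 + 173109) = 1/(-489096) = -1/489096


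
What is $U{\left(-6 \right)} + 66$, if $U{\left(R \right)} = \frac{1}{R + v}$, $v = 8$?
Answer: $\frac{133}{2} \approx 66.5$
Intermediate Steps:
$U{\left(R \right)} = \frac{1}{8 + R}$ ($U{\left(R \right)} = \frac{1}{R + 8} = \frac{1}{8 + R}$)
$U{\left(-6 \right)} + 66 = \frac{1}{8 - 6} + 66 = \frac{1}{2} + 66 = \frac{133}{2}$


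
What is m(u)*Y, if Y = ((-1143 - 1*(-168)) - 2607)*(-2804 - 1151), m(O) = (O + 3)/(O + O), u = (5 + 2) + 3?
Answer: 18416853/2 ≈ 9.2084e+6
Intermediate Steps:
u = 10 (u = 7 + 3 = 10)
m(O) = (3 + O)/(2*O) (m(O) = (3 + O)/((2*O)) = (3 + O)*(1/(2*O)) = (3 + O)/(2*O))
Y = 14166810 (Y = ((-1143 + 168) - 2607)*(-3955) = (-975 - 2607)*(-3955) = -3582*(-3955) = 14166810)
m(u)*Y = ((½)*(3 + 10)/10)*14166810 = ((½)*(⅒)*13)*14166810 = (13/20)*14166810 = 18416853/2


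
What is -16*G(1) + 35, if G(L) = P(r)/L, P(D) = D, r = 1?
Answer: 19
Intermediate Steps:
G(L) = 1/L
-16*G(1) + 35 = -16/1 + 35 = -16*1 + 35 = -16 + 35 = 19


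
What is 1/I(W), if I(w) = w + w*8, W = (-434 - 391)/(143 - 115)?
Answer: -28/7425 ≈ -0.0037710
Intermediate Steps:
W = -825/28 ≈ -29.464
I(w) = 9*w (I(w) = w + 8*w = 9*w)
1/I(W) = 1/(9*(-825/28)) = 1/(-7425/28) = -28/7425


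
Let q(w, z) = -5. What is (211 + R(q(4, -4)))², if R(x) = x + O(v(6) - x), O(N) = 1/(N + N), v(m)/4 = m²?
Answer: 3768609321/88804 ≈ 42437.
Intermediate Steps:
v(m) = 4*m²
O(N) = 1/(2*N)
R(x) = x + 1/(2*(144 - x)) (R(x) = x + 1/(2*(4*6² - x)) = x + 1/(2*(4*36 - x)) = x + 1/(2*(144 - x)))
(211 + R(q(4, -4)))² = (211 + (-½ - 5*(-144 - 5))/(-144 - 5))² = (211 + (-½ - 5*(-149))/(-149))² = (211 - (-½ + 745)/149)² = (211 - 1/149*1489/2)² = (211 - 1489/298)² = (61389/298)² = 3768609321/88804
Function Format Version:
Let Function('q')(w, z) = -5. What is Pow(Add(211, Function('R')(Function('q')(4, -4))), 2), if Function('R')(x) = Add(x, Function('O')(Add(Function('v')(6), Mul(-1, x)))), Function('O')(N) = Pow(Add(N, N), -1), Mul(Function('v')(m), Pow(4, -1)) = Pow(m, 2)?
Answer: Rational(3768609321, 88804) ≈ 42437.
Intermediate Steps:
Function('v')(m) = Mul(4, Pow(m, 2))
Function('O')(N) = Mul(Rational(1, 2), Pow(N, -1)) (Function('O')(N) = Pow(Mul(2, N), -1) = Mul(Rational(1, 2), Pow(N, -1)))
Function('R')(x) = Add(x, Mul(Rational(1, 2), Pow(Add(144, Mul(-1, x)), -1))) (Function('R')(x) = Add(x, Mul(Rational(1, 2), Pow(Add(Mul(4, Pow(6, 2)), Mul(-1, x)), -1))) = Add(x, Mul(Rational(1, 2), Pow(Add(Mul(4, 36), Mul(-1, x)), -1))) = Add(x, Mul(Rational(1, 2), Pow(Add(144, Mul(-1, x)), -1))))
Pow(Add(211, Function('R')(Function('q')(4, -4))), 2) = Pow(Add(211, Mul(Pow(Add(-144, -5), -1), Add(Rational(-1, 2), Mul(-5, Add(-144, -5))))), 2) = Pow(Add(211, Mul(Pow(-149, -1), Add(Rational(-1, 2), Mul(-5, -149)))), 2) = Pow(Add(211, Mul(Rational(-1, 149), Add(Rational(-1, 2), 745))), 2) = Pow(Add(211, Mul(Rational(-1, 149), Rational(1489, 2))), 2) = Pow(Add(211, Rational(-1489, 298)), 2) = Pow(Rational(61389, 298), 2) = Rational(3768609321, 88804)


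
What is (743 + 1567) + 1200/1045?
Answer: 483030/209 ≈ 2311.1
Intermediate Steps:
(743 + 1567) + 1200/1045 = 2310 + 1200*(1/1045) = 2310 + 240/209 = 483030/209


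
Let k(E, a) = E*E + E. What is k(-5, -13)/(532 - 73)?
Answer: 20/459 ≈ 0.043573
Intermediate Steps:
k(E, a) = E + E² (k(E, a) = E² + E = E + E²)
k(-5, -13)/(532 - 73) = (-5*(1 - 5))/(532 - 73) = (-5*(-4))/459 = (1/459)*20 = 20/459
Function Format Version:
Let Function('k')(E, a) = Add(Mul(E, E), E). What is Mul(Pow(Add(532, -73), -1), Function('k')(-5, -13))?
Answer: Rational(20, 459) ≈ 0.043573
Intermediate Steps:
Function('k')(E, a) = Add(E, Pow(E, 2)) (Function('k')(E, a) = Add(Pow(E, 2), E) = Add(E, Pow(E, 2)))
Mul(Pow(Add(532, -73), -1), Function('k')(-5, -13)) = Mul(Pow(Add(532, -73), -1), Mul(-5, Add(1, -5))) = Mul(Pow(459, -1), Mul(-5, -4)) = Mul(Rational(1, 459), 20) = Rational(20, 459)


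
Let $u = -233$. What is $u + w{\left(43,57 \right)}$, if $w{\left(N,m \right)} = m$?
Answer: $-176$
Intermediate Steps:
$u + w{\left(43,57 \right)} = -233 + 57 = -176$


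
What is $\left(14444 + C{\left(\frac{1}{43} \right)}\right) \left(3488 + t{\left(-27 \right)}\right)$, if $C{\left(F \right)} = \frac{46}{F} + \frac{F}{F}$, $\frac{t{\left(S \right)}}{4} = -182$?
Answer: $45327480$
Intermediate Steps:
$t{\left(S \right)} = -728$ ($t{\left(S \right)} = 4 \left(-182\right) = -728$)
$C{\left(F \right)} = 1 + \frac{46}{F}$ ($C{\left(F \right)} = \frac{46}{F} + 1 = 1 + \frac{46}{F}$)
$\left(14444 + C{\left(\frac{1}{43} \right)}\right) \left(3488 + t{\left(-27 \right)}\right) = \left(14444 + \frac{46 + \frac{1}{43}}{\frac{1}{43}}\right) \left(3488 - 728\right) = \left(14444 + \frac{1}{\frac{1}{43}} \left(46 + \frac{1}{43}\right)\right) 2760 = \left(14444 + 43 \cdot \frac{1979}{43}\right) 2760 = \left(14444 + 1979\right) 2760 = 16423 \cdot 2760 = 45327480$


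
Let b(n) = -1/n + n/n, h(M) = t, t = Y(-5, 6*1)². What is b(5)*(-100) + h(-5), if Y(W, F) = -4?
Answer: -64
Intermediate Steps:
t = 16 (t = (-4)² = 16)
h(M) = 16
b(n) = 1 - 1/n (b(n) = -1/n + 1 = 1 - 1/n)
b(5)*(-100) + h(-5) = ((-1 + 5)/5)*(-100) + 16 = ((⅕)*4)*(-100) + 16 = (⅘)*(-100) + 16 = -80 + 16 = -64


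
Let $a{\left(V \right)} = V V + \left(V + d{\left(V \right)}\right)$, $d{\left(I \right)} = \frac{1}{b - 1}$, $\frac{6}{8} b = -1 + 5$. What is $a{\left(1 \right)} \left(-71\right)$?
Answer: $- \frac{2059}{13} \approx -158.38$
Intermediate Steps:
$b = \frac{16}{3}$ ($b = \frac{4 \left(-1 + 5\right)}{3} = \frac{4}{3} \cdot 4 = \frac{16}{3} \approx 5.3333$)
$d{\left(I \right)} = \frac{3}{13}$ ($d{\left(I \right)} = \frac{1}{\frac{16}{3} - 1} = \frac{1}{\frac{13}{3}} = \frac{3}{13}$)
$a{\left(V \right)} = \frac{3}{13} + V + V^{2}$ ($a{\left(V \right)} = V V + \left(V + \frac{3}{13}\right) = V^{2} + \left(\frac{3}{13} + V\right) = \frac{3}{13} + V + V^{2}$)
$a{\left(1 \right)} \left(-71\right) = \left(\frac{3}{13} + 1 + 1^{2}\right) \left(-71\right) = \left(\frac{3}{13} + 1 + 1\right) \left(-71\right) = \frac{29}{13} \left(-71\right) = - \frac{2059}{13}$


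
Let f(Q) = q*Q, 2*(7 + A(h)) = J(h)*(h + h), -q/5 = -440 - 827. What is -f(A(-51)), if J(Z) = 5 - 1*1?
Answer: 1336685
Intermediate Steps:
J(Z) = 4 (J(Z) = 5 - 1 = 4)
q = 6335 (q = -5*(-440 - 827) = -5*(-1267) = 6335)
A(h) = -7 + 4*h (A(h) = -7 + (4*(h + h))/2 = -7 + (4*(2*h))/2 = -7 + (8*h)/2 = -7 + 4*h)
f(Q) = 6335*Q
-f(A(-51)) = -6335*(-7 + 4*(-51)) = -6335*(-7 - 204) = -6335*(-211) = -1*(-1336685) = 1336685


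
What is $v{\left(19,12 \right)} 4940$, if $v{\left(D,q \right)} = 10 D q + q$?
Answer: $11322480$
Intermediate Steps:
$v{\left(D,q \right)} = q + 10 D q$ ($v{\left(D,q \right)} = 10 D q + q = q + 10 D q$)
$v{\left(19,12 \right)} 4940 = 12 \left(1 + 10 \cdot 19\right) 4940 = 12 \left(1 + 190\right) 4940 = 12 \cdot 191 \cdot 4940 = 2292 \cdot 4940 = 11322480$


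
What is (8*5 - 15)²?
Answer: 625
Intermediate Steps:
(8*5 - 15)² = (40 - 15)² = 25² = 625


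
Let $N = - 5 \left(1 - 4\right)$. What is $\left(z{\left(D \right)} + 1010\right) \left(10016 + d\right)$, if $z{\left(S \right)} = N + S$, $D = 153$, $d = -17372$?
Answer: $-8665368$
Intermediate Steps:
$N = 15$ ($N = \left(-5\right) \left(-3\right) = 15$)
$z{\left(S \right)} = 15 + S$
$\left(z{\left(D \right)} + 1010\right) \left(10016 + d\right) = \left(\left(15 + 153\right) + 1010\right) \left(10016 - 17372\right) = \left(168 + 1010\right) \left(-7356\right) = 1178 \left(-7356\right) = -8665368$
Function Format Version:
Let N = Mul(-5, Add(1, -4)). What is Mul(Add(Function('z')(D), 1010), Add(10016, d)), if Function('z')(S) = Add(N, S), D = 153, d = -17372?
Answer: -8665368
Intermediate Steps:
N = 15 (N = Mul(-5, -3) = 15)
Function('z')(S) = Add(15, S)
Mul(Add(Function('z')(D), 1010), Add(10016, d)) = Mul(Add(Add(15, 153), 1010), Add(10016, -17372)) = Mul(Add(168, 1010), -7356) = Mul(1178, -7356) = -8665368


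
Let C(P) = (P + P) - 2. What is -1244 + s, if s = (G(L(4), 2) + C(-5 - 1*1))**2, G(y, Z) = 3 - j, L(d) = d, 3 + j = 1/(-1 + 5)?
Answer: -18815/16 ≈ -1175.9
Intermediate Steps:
j = -11/4 (j = -3 + 1/(-1 + 5) = -3 + 1/4 = -11/4 ≈ -2.7500)
C(P) = -2 + 2*P (C(P) = 2*P - 2 = -2 + 2*P)
G(y, Z) = 23/4 (G(y, Z) = 3 - 1*(-11/4) = 3 + 11/4 = 23/4)
s = 1089/16 (s = (23/4 + (-2 + 2*(-5 - 1*1)))**2 = (23/4 + (-2 + 2*(-5 - 1)))**2 = (23/4 + (-2 + 2*(-6)))**2 = (23/4 + (-2 - 12))**2 = (23/4 - 14)**2 = (-33/4)**2 = 1089/16 ≈ 68.063)
-1244 + s = -1244 + 1089/16 = -18815/16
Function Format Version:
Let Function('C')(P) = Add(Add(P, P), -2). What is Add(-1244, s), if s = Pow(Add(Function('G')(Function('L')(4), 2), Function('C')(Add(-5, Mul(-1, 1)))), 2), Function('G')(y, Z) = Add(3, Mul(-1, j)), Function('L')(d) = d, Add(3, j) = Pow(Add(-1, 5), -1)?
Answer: Rational(-18815, 16) ≈ -1175.9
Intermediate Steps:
j = Rational(-11, 4) (j = Add(-3, Pow(Add(-1, 5), -1)) = Add(-3, Pow(4, -1)) = Add(-3, Rational(1, 4)) = Rational(-11, 4) ≈ -2.7500)
Function('C')(P) = Add(-2, Mul(2, P)) (Function('C')(P) = Add(Mul(2, P), -2) = Add(-2, Mul(2, P)))
Function('G')(y, Z) = Rational(23, 4) (Function('G')(y, Z) = Add(3, Mul(-1, Rational(-11, 4))) = Add(3, Rational(11, 4)) = Rational(23, 4))
s = Rational(1089, 16) (s = Pow(Add(Rational(23, 4), Add(-2, Mul(2, Add(-5, Mul(-1, 1))))), 2) = Pow(Add(Rational(23, 4), Add(-2, Mul(2, Add(-5, -1)))), 2) = Pow(Add(Rational(23, 4), Add(-2, Mul(2, -6))), 2) = Pow(Add(Rational(23, 4), Add(-2, -12)), 2) = Pow(Add(Rational(23, 4), -14), 2) = Pow(Rational(-33, 4), 2) = Rational(1089, 16) ≈ 68.063)
Add(-1244, s) = Add(-1244, Rational(1089, 16)) = Rational(-18815, 16)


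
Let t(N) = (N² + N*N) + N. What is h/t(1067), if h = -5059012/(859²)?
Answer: -722716/240132303235 ≈ -3.0097e-6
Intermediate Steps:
t(N) = N + 2*N² (t(N) = (N² + N²) + N = 2*N² + N = N + 2*N²)
h = -5059012/737881 ≈ -6.8561
h/t(1067) = -5059012*1/(1067*(1 + 2*1067))/737881 = -5059012*1/(1067*(1 + 2134))/737881 = -5059012/(737881*(1067*2135)) = -5059012/737881/2278045 = -5059012/737881*1/2278045 = -722716/240132303235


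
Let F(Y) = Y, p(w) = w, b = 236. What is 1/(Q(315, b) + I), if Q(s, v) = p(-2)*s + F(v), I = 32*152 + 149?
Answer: 1/4619 ≈ 0.00021650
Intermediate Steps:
I = 5013 (I = 4864 + 149 = 5013)
Q(s, v) = v - 2*s (Q(s, v) = -2*s + v = v - 2*s)
1/(Q(315, b) + I) = 1/((236 - 2*315) + 5013) = 1/((236 - 630) + 5013) = 1/(-394 + 5013) = 1/4619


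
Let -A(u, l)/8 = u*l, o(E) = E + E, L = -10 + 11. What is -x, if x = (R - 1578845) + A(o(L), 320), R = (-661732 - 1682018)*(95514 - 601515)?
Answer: -1185938259785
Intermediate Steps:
L = 1
R = 1185939843750 (R = -2343750*(-506001) = 1185939843750)
o(E) = 2*E
A(u, l) = -8*l*u (A(u, l) = -8*u*l = -8*l*u)
x = 1185938259785 (x = (1185939843750 - 1578845) - 8*320*2*1 = 1185938264905 - 8*320*2 = 1185938264905 - 5120 = 1185938259785)
-x = -1*1185938259785 = -1185938259785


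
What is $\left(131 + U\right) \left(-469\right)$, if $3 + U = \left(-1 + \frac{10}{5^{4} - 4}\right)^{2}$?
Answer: $- \frac{23325888061}{385641} \approx -60486.0$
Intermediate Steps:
$U = - \frac{783602}{385641}$ ($U = -3 + \left(-1 + \frac{10}{5^{4} - 4}\right)^{2} = -3 + \left(-1 + \frac{10}{625 - 4}\right)^{2} = -3 + \left(-1 + \frac{10}{621}\right)^{2} = -3 + \left(- \frac{611}{621}\right)^{2} = -3 + \frac{373321}{385641} = - \frac{783602}{385641} \approx -2.0319$)
$\left(131 + U\right) \left(-469\right) = \left(131 - \frac{783602}{385641}\right) \left(-469\right) = \frac{49735369}{385641} \left(-469\right) = - \frac{23325888061}{385641}$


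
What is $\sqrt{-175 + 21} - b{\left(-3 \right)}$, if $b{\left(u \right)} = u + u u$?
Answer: $-6 + i \sqrt{154} \approx -6.0 + 12.41 i$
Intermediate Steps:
$b{\left(u \right)} = u + u^{2}$
$\sqrt{-175 + 21} - b{\left(-3 \right)} = \sqrt{-175 + 21} - - 3 \left(1 - 3\right) = \sqrt{-154} - \left(-3\right) \left(-2\right) = i \sqrt{154} - 6 = -6 + i \sqrt{154}$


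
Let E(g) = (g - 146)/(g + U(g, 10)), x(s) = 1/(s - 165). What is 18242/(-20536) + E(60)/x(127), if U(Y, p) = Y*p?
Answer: 6883991/1694220 ≈ 4.0632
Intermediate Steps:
x(s) = 1/(-165 + s)
E(g) = (-146 + g)/(11*g) (E(g) = (g - 146)/(g + g*10) = (-146 + g)/(g + 10*g) = (-146 + g)/((11*g)) = (-146 + g)*(1/(11*g)) = (-146 + g)/(11*g))
18242/(-20536) + E(60)/x(127) = 18242/(-20536) + ((1/11)*(-146 + 60)/60)/(1/(-165 + 127)) = 18242*(-1/20536) + ((1/11)*(1/60)*(-86))/(1/(-38)) = -9121/10268 - 43/(330*(-1/38)) = -9121/10268 - 43/330*(-38) = -9121/10268 + 817/165 = 6883991/1694220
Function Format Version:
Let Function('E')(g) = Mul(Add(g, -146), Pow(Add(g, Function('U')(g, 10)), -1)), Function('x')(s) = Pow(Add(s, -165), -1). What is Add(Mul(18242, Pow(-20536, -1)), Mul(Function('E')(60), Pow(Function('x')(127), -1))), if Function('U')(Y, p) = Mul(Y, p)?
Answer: Rational(6883991, 1694220) ≈ 4.0632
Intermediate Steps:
Function('x')(s) = Pow(Add(-165, s), -1)
Function('E')(g) = Mul(Rational(1, 11), Pow(g, -1), Add(-146, g)) (Function('E')(g) = Mul(Add(g, -146), Pow(Add(g, Mul(g, 10)), -1)) = Mul(Add(-146, g), Pow(Add(g, Mul(10, g)), -1)) = Mul(Add(-146, g), Pow(Mul(11, g), -1)) = Mul(Add(-146, g), Mul(Rational(1, 11), Pow(g, -1))) = Mul(Rational(1, 11), Pow(g, -1), Add(-146, g)))
Add(Mul(18242, Pow(-20536, -1)), Mul(Function('E')(60), Pow(Function('x')(127), -1))) = Add(Mul(18242, Pow(-20536, -1)), Mul(Mul(Rational(1, 11), Pow(60, -1), Add(-146, 60)), Pow(Pow(Add(-165, 127), -1), -1))) = Add(Mul(18242, Rational(-1, 20536)), Mul(Mul(Rational(1, 11), Rational(1, 60), -86), Pow(Pow(-38, -1), -1))) = Add(Rational(-9121, 10268), Mul(Rational(-43, 330), Pow(Rational(-1, 38), -1))) = Add(Rational(-9121, 10268), Mul(Rational(-43, 330), -38)) = Add(Rational(-9121, 10268), Rational(817, 165)) = Rational(6883991, 1694220)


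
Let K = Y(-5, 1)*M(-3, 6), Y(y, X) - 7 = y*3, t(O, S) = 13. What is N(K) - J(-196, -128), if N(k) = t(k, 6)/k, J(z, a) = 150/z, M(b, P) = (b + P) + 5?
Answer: 1763/3136 ≈ 0.56218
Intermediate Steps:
M(b, P) = 5 + P + b (M(b, P) = (P + b) + 5 = 5 + P + b)
Y(y, X) = 7 + 3*y (Y(y, X) = 7 + y*3 = 7 + 3*y)
K = -64 (K = (7 + 3*(-5))*(5 + 6 - 3) = (7 - 15)*8 = -8*8 = -64)
N(k) = 13/k
N(K) - J(-196, -128) = 13/(-64) - 150/(-196) = 13*(-1/64) - 150*(-1)/196 = -13/64 - 1*(-75/98) = -13/64 + 75/98 = 1763/3136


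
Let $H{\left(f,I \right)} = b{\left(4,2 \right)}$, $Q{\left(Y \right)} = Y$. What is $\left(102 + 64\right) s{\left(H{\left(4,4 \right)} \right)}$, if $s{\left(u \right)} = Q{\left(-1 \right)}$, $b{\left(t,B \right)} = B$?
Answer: $-166$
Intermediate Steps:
$H{\left(f,I \right)} = 2$
$s{\left(u \right)} = -1$
$\left(102 + 64\right) s{\left(H{\left(4,4 \right)} \right)} = \left(102 + 64\right) \left(-1\right) = 166 \left(-1\right) = -166$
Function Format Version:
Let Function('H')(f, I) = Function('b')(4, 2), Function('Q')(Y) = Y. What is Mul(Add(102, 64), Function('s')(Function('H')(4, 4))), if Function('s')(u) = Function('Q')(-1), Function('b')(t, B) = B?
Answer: -166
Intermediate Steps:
Function('H')(f, I) = 2
Function('s')(u) = -1
Mul(Add(102, 64), Function('s')(Function('H')(4, 4))) = Mul(Add(102, 64), -1) = Mul(166, -1) = -166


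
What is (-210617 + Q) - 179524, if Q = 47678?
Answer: -342463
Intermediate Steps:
(-210617 + Q) - 179524 = (-210617 + 47678) - 179524 = -162939 - 179524 = -342463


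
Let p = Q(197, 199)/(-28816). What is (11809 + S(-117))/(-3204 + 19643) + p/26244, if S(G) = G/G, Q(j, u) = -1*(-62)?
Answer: 4465638639511/6215973071328 ≈ 0.71841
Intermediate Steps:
Q(j, u) = 62
p = -31/14408 (p = 62/(-28816) = 62*(-1/28816) = -31/14408 ≈ -0.0021516)
S(G) = 1
(11809 + S(-117))/(-3204 + 19643) + p/26244 = (11809 + 1)/(-3204 + 19643) - 31/14408/26244 = 11810/16439 - 31/14408*1/26244 = 11810*(1/16439) - 31/378123552 = 11810/16439 - 31/378123552 = 4465638639511/6215973071328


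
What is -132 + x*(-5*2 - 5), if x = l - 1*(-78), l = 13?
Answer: -1497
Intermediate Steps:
x = 91 (x = 13 - 1*(-78) = 13 + 78 = 91)
-132 + x*(-5*2 - 5) = -132 + 91*(-5*2 - 5) = -132 + 91*(-10 - 5) = -132 + 91*(-15) = -132 - 1365 = -1497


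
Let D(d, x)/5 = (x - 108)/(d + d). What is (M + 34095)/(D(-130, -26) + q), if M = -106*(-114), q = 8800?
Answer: 400218/76289 ≈ 5.2461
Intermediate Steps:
D(d, x) = 5*(-108 + x)/(2*d) (D(d, x) = 5*((x - 108)/(d + d)) = 5*((-108 + x)/((2*d))) = 5*((-108 + x)*(1/(2*d))) = 5*((-108 + x)/(2*d)) = 5*(-108 + x)/(2*d))
M = 12084
(M + 34095)/(D(-130, -26) + q) = (12084 + 34095)/((5/2)*(-108 - 26)/(-130) + 8800) = 46179/((5/2)*(-1/130)*(-134) + 8800) = 46179/(67/26 + 8800) = 46179/(228867/26) = 46179*(26/228867) = 400218/76289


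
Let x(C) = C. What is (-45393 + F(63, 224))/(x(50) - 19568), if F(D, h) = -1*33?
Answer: 7571/3253 ≈ 2.3274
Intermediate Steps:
F(D, h) = -33
(-45393 + F(63, 224))/(x(50) - 19568) = (-45393 - 33)/(50 - 19568) = -45426/(-19518) = -45426*(-1/19518) = 7571/3253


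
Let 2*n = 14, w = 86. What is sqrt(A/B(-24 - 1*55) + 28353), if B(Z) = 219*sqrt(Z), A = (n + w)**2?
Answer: sqrt(942972268017 - 16626261*I*sqrt(79))/5767 ≈ 168.38 - 0.013194*I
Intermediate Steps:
n = 7 (n = (1/2)*14 = 7)
A = 8649 (A = (7 + 86)**2 = 93**2 = 8649)
sqrt(A/B(-24 - 1*55) + 28353) = sqrt(8649/((219*sqrt(-24 - 1*55))) + 28353) = sqrt(8649/((219*sqrt(-24 - 55))) + 28353) = sqrt(8649/((219*sqrt(-79))) + 28353) = sqrt(8649/((219*(I*sqrt(79)))) + 28353) = sqrt(8649/((219*I*sqrt(79))) + 28353) = sqrt(8649*(-I*sqrt(79)/17301) + 28353) = sqrt(-2883*I*sqrt(79)/5767 + 28353) = sqrt(28353 - 2883*I*sqrt(79)/5767)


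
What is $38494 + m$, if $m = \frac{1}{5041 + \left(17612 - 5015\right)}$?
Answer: $\frac{678957173}{17638} \approx 38494.0$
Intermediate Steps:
$m = \frac{1}{17638}$ ($m = \frac{1}{5041 + 12597} = \frac{1}{17638} \approx 5.6696 \cdot 10^{-5}$)
$38494 + m = 38494 + \frac{1}{17638} = \frac{678957173}{17638}$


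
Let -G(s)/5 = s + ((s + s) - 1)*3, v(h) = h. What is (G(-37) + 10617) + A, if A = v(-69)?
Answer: 11858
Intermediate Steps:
A = -69
G(s) = 15 - 35*s (G(s) = -5*(s + ((s + s) - 1)*3) = -5*(s + (2*s - 1)*3) = -5*(s + (-1 + 2*s)*3) = -5*(s + (-3 + 6*s)) = -5*(-3 + 7*s) = 15 - 35*s)
(G(-37) + 10617) + A = ((15 - 35*(-37)) + 10617) - 69 = ((15 + 1295) + 10617) - 69 = (1310 + 10617) - 69 = 11927 - 69 = 11858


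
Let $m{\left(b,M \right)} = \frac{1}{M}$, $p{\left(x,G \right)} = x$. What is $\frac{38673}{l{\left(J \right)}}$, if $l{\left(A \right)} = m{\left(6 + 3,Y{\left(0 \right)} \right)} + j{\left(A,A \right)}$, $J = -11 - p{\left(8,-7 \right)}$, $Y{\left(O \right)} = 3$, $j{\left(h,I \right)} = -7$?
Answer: $- \frac{116019}{20} \approx -5801.0$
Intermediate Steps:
$J = -19$ ($J = -11 - 8 = -19$)
$l{\left(A \right)} = - \frac{20}{3}$ ($l{\left(A \right)} = \frac{1}{3} - 7 = - \frac{20}{3}$)
$\frac{38673}{l{\left(J \right)}} = \frac{38673}{- \frac{20}{3}} = 38673 \left(- \frac{3}{20}\right) = - \frac{116019}{20}$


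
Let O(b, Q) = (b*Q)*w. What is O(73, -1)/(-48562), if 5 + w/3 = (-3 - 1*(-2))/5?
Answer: -2847/121405 ≈ -0.023450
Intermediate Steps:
w = -78/5 (w = -15 + 3*((-3 - 1*(-2))/5) = -15 + 3*((-3 + 2)*(⅕)) = -15 + 3*(-1*⅕) = -15 + 3*(-⅕) = -15 - ⅗ = -78/5 ≈ -15.600)
O(b, Q) = -78*Q*b/5 (O(b, Q) = (b*Q)*(-78/5) = (Q*b)*(-78/5) = -78*Q*b/5)
O(73, -1)/(-48562) = -78/5*(-1)*73/(-48562) = (5694/5)*(-1/48562) = -2847/121405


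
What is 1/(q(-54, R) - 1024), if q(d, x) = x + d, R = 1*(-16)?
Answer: -1/1094 ≈ -0.00091408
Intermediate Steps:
R = -16
q(d, x) = d + x
1/(q(-54, R) - 1024) = 1/((-54 - 16) - 1024) = 1/(-70 - 1024) = 1/(-1094) = -1/1094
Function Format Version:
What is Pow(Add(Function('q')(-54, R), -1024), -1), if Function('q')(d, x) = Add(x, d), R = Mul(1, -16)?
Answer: Rational(-1, 1094) ≈ -0.00091408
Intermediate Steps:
R = -16
Function('q')(d, x) = Add(d, x)
Pow(Add(Function('q')(-54, R), -1024), -1) = Pow(Add(Add(-54, -16), -1024), -1) = Pow(Add(-70, -1024), -1) = Pow(-1094, -1) = Rational(-1, 1094)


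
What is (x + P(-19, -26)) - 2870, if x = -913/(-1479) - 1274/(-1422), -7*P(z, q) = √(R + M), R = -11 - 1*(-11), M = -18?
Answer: -1005470588/350523 - 3*I*√2/7 ≈ -2868.5 - 0.60609*I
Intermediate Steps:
R = 0 (R = -11 + 11 = 0)
P(z, q) = -3*I*√2/7 (P(z, q) = -√(0 - 18)/7 = -3*I*√2/7)
x = 530422/350523 (x = -913*(-1/1479) - 1274*(-1/1422) = 913/1479 + 637/711 = 530422/350523 ≈ 1.5132)
(x + P(-19, -26)) - 2870 = (530422/350523 - 3*I*√2/7) - 2870 = -1005470588/350523 - 3*I*√2/7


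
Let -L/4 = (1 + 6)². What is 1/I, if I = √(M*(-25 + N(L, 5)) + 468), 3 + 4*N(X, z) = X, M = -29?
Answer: 2*√10543/10543 ≈ 0.019478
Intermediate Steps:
L = -196 (L = -4*(1 + 6)² = -4*7² = -4*49 = -196)
N(X, z) = -¾ + X/4
I = √10543/2 (I = √(-29*(-25 + (-¾ + (¼)*(-196))) + 468) = √(-29*(-25 + (-¾ - 49)) + 468) = √(-29*(-25 - 199/4) + 468) = √(-29*(-299/4) + 468) = √(8671/4 + 468) = √(10543/4) = √10543/2 ≈ 51.340)
1/I = 1/(√10543/2) = 2*√10543/10543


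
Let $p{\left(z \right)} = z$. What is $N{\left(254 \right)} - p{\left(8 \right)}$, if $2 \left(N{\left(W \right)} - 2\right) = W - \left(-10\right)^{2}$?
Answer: $71$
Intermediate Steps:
$N{\left(W \right)} = -48 + \frac{W}{2}$ ($N{\left(W \right)} = 2 + \frac{W - \left(-10\right)^{2}}{2} = 2 + \frac{W - 100}{2} = 2 + \frac{-100 + W}{2} = 2 + \left(-50 + \frac{W}{2}\right) = -48 + \frac{W}{2}$)
$N{\left(254 \right)} - p{\left(8 \right)} = \left(-48 + \frac{1}{2} \cdot 254\right) - 8 = \left(-48 + 127\right) - 8 = 79 - 8 = 71$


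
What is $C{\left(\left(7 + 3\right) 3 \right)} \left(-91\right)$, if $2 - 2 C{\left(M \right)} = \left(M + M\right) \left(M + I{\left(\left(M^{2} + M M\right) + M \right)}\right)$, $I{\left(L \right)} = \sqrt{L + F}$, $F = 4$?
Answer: $81809 + 2730 \sqrt{1834} \approx 1.9872 \cdot 10^{5}$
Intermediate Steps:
$I{\left(L \right)} = \sqrt{4 + L}$ ($I{\left(L \right)} = \sqrt{L + 4} = \sqrt{4 + L}$)
$C{\left(M \right)} = 1 - M \left(M + \sqrt{4 + M + 2 M^{2}}\right)$ ($C{\left(M \right)} = 1 - \frac{\left(M + M\right) \left(M + \sqrt{4 + \left(\left(M^{2} + M M\right) + M\right)}\right)}{2} = 1 - \frac{2 M \left(M + \sqrt{4 + \left(\left(M^{2} + M^{2}\right) + M\right)}\right)}{2} = 1 - \frac{2 M \left(M + \sqrt{4 + \left(2 M^{2} + M\right)}\right)}{2} = 1 - \frac{2 M \left(M + \sqrt{4 + \left(M + 2 M^{2}\right)}\right)}{2} = 1 - \frac{2 M \left(M + \sqrt{4 + M + 2 M^{2}}\right)}{2} = 1 - M \left(M + \sqrt{4 + M + 2 M^{2}}\right)$)
$C{\left(\left(7 + 3\right) 3 \right)} \left(-91\right) = \left(1 - \left(\left(7 + 3\right) 3\right)^{2} - \left(7 + 3\right) 3 \sqrt{4 + \left(7 + 3\right) 3 \left(1 + 2 \left(7 + 3\right) 3\right)}\right) \left(-91\right) = \left(1 - \left(10 \cdot 3\right)^{2} - 10 \cdot 3 \sqrt{4 + 10 \cdot 3 \left(1 + 2 \cdot 10 \cdot 3\right)}\right) \left(-91\right) = \left(1 - 30^{2} - 30 \sqrt{4 + 30 \left(1 + 2 \cdot 30\right)}\right) \left(-91\right) = \left(1 - 900 - 30 \sqrt{4 + 30 \left(1 + 60\right)}\right) \left(-91\right) = \left(1 - 900 - 30 \sqrt{4 + 30 \cdot 61}\right) \left(-91\right) = \left(1 - 900 - 30 \sqrt{4 + 1830}\right) \left(-91\right) = \left(1 - 900 - 30 \sqrt{1834}\right) \left(-91\right) = \left(-899 - 30 \sqrt{1834}\right) \left(-91\right) = 81809 + 2730 \sqrt{1834}$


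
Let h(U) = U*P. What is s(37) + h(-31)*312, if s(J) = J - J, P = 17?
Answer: -164424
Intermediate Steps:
s(J) = 0
h(U) = 17*U (h(U) = U*17 = 17*U)
s(37) + h(-31)*312 = 0 + (17*(-31))*312 = 0 - 527*312 = 0 - 164424 = -164424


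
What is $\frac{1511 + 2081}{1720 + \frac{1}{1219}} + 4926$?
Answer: $\frac{10332629254}{2096681} \approx 4928.1$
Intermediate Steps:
$\frac{1511 + 2081}{1720 + \frac{1}{1219}} + 4926 = \frac{3592}{1720 + \frac{1}{1219}} + 4926 = \frac{3592}{\frac{2096681}{1219}} + 4926 = 3592 \cdot \frac{1219}{2096681} + 4926 = \frac{4378648}{2096681} + 4926 = \frac{10332629254}{2096681}$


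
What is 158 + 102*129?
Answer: 13316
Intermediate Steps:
158 + 102*129 = 158 + 13158 = 13316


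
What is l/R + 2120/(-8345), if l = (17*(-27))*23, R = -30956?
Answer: 4494289/51665564 ≈ 0.086988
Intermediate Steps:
l = -10557 (l = -459*23 = -10557)
l/R + 2120/(-8345) = -10557/(-30956) + 2120/(-8345) = -10557*(-1/30956) + 2120*(-1/8345) = 10557/30956 - 424/1669 = 4494289/51665564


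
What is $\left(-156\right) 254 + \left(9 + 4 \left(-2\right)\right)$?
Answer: $-39623$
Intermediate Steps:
$\left(-156\right) 254 + \left(9 + 4 \left(-2\right)\right) = -39624 + \left(9 - 8\right) = -39624 + 1 = -39623$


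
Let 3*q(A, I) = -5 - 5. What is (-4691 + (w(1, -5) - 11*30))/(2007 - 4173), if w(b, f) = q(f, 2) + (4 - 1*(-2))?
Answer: 15055/6498 ≈ 2.3169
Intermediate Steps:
q(A, I) = -10/3 (q(A, I) = (-5 - 5)/3 = (1/3)*(-10) = -10/3)
w(b, f) = 8/3 (w(b, f) = -10/3 + (4 - 1*(-2)) = -10/3 + (4 + 2) = -10/3 + 6 = 8/3)
(-4691 + (w(1, -5) - 11*30))/(2007 - 4173) = (-4691 + (8/3 - 11*30))/(2007 - 4173) = (-4691 + (8/3 - 330))/(-2166) = (-4691 - 982/3)*(-1/2166) = -15055/3*(-1/2166) = 15055/6498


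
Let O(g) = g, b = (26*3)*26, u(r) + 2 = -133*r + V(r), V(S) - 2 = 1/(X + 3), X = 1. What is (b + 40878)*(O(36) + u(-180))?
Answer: 2057449965/2 ≈ 1.0287e+9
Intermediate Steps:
V(S) = 9/4 (V(S) = 2 + 1/(1 + 3) = 2 + 1/4 = 2 + ¼ = 9/4)
u(r) = ¼ - 133*r (u(r) = -2 + (-133*r + 9/4) = -2 + (9/4 - 133*r) = ¼ - 133*r)
b = 2028 (b = 78*26 = 2028)
(b + 40878)*(O(36) + u(-180)) = (2028 + 40878)*(36 + (¼ - 133*(-180))) = 42906*(36 + (¼ + 23940)) = 42906*(36 + 95761/4) = 42906*(95905/4) = 2057449965/2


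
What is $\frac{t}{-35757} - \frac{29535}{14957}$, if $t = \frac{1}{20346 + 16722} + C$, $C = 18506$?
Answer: $- \frac{49407093436073}{19824613199532} \approx -2.4922$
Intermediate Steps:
$t = \frac{685980409}{37068}$ ($t = \frac{1}{20346 + 16722} + 18506 = \frac{1}{37068} + 18506 = \frac{685980409}{37068} \approx 18506.0$)
$\frac{t}{-35757} - \frac{29535}{14957} = \frac{685980409}{37068 \left(-35757\right)} - \frac{29535}{14957} = \frac{685980409}{37068} \left(- \frac{1}{35757}\right) - \frac{29535}{14957} = - \frac{685980409}{1325440476} - \frac{29535}{14957} = - \frac{49407093436073}{19824613199532}$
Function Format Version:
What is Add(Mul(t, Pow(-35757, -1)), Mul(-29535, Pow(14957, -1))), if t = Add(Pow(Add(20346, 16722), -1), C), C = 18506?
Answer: Rational(-49407093436073, 19824613199532) ≈ -2.4922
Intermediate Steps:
t = Rational(685980409, 37068) (t = Add(Pow(Add(20346, 16722), -1), 18506) = Add(Pow(37068, -1), 18506) = Add(Rational(1, 37068), 18506) = Rational(685980409, 37068) ≈ 18506.)
Add(Mul(t, Pow(-35757, -1)), Mul(-29535, Pow(14957, -1))) = Add(Mul(Rational(685980409, 37068), Pow(-35757, -1)), Mul(-29535, Pow(14957, -1))) = Add(Mul(Rational(685980409, 37068), Rational(-1, 35757)), Mul(-29535, Rational(1, 14957))) = Add(Rational(-685980409, 1325440476), Rational(-29535, 14957)) = Rational(-49407093436073, 19824613199532)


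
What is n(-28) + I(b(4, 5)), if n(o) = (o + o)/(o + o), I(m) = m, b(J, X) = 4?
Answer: 5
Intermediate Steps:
n(o) = 1 (n(o) = (2*o)/((2*o)) = (2*o)*(1/(2*o)) = 1)
n(-28) + I(b(4, 5)) = 1 + 4 = 5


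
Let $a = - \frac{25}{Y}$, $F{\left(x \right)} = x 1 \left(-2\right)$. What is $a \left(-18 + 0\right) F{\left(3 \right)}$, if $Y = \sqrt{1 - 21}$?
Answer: $270 i \sqrt{5} \approx 603.74 i$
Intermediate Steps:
$Y = 2 i \sqrt{5}$ ($Y = \sqrt{-20} = 2 i \sqrt{5} \approx 4.4721 i$)
$F{\left(x \right)} = - 2 x$ ($F{\left(x \right)} = x \left(-2\right) = - 2 x$)
$a = \frac{5 i \sqrt{5}}{2}$ ($a = - \frac{25}{2 i \sqrt{5}} = - 25 \left(- \frac{i \sqrt{5}}{10}\right) = \frac{5 i \sqrt{5}}{2} \approx 5.5902 i$)
$a \left(-18 + 0\right) F{\left(3 \right)} = \frac{5 i \sqrt{5}}{2} \left(-18 + 0\right) \left(\left(-2\right) 3\right) = \frac{5 i \sqrt{5}}{2} \left(-18\right) \left(-6\right) = - 45 i \sqrt{5} \left(-6\right) = 270 i \sqrt{5}$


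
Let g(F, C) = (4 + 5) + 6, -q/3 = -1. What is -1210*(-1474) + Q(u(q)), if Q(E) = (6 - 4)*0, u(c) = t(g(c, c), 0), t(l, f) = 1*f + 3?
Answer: 1783540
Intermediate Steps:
q = 3 (q = -3*(-1) = 3)
g(F, C) = 15 (g(F, C) = 9 + 6 = 15)
t(l, f) = 3 + f (t(l, f) = f + 3 = 3 + f)
u(c) = 3 (u(c) = 3 + 0 = 3)
Q(E) = 0 (Q(E) = 2*0 = 0)
-1210*(-1474) + Q(u(q)) = -1210*(-1474) + 0 = 1783540 + 0 = 1783540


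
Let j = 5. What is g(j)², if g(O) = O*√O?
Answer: 125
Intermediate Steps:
g(O) = O^(3/2)
g(j)² = (5^(3/2))² = (5*√5)² = 125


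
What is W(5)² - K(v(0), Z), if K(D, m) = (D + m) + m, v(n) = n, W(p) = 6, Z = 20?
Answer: -4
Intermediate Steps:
K(D, m) = D + 2*m
W(5)² - K(v(0), Z) = 6² - (0 + 2*20) = 36 - (0 + 40) = 36 - 1*40 = 36 - 40 = -4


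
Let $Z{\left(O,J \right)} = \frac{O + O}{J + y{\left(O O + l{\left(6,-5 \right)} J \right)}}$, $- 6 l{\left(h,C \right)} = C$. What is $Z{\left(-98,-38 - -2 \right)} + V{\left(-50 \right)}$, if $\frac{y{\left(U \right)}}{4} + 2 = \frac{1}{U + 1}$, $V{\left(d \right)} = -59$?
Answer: $- \frac{5744941}{105324} \approx -54.545$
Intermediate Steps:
$l{\left(h,C \right)} = - \frac{C}{6}$
$y{\left(U \right)} = -8 + \frac{4}{1 + U}$ ($y{\left(U \right)} = -8 + \frac{4}{U + 1} = -8 + \frac{4}{1 + U}$)
$Z{\left(O,J \right)} = \frac{2 O}{J + \frac{4 \left(-1 - 2 O^{2} - \frac{5 J}{3}\right)}{1 + O^{2} + \frac{5 J}{6}}}$ ($Z{\left(O,J \right)} = \frac{O + O}{J + \frac{4 \left(-1 - 2 \left(O O + \left(- \frac{1}{6}\right) \left(-5\right) J\right)\right)}{1 + \left(O O + \left(- \frac{1}{6}\right) \left(-5\right) J\right)}} = \frac{2 O}{J + \frac{4 \left(-1 - 2 \left(O^{2} + \frac{5 J}{6}\right)\right)}{1 + \left(O^{2} + \frac{5 J}{6}\right)}} = \frac{2 O}{J + \frac{4 \left(-1 - \left(2 O^{2} + \frac{5 J}{3}\right)\right)}{1 + O^{2} + \frac{5 J}{6}}} = \frac{2 O}{J + \frac{4 \left(-1 - 2 O^{2} - \frac{5 J}{3}\right)}{1 + O^{2} + \frac{5 J}{6}}}$)
$Z{\left(-98,-38 - -2 \right)} + V{\left(-50 \right)} = 2 \left(-98\right) \frac{1}{-24 - 48 \left(-98\right)^{2} - 40 \left(-38 - -2\right) + \left(-38 - -2\right) \left(6 + 5 \left(-38 - -2\right) + 6 \left(-98\right)^{2}\right)} \left(6 + 5 \left(-38 - -2\right) + 6 \left(-98\right)^{2}\right) - 59 = 2 \left(-98\right) \frac{1}{-24 - 460992 - 40 \left(-38 + 2\right) + \left(-38 + 2\right) \left(6 + 5 \left(-38 + 2\right) + 6 \cdot 9604\right)} \left(6 + 5 \left(-38 + 2\right) + 6 \cdot 9604\right) - 59 = 2 \left(-98\right) \frac{1}{-24 - 460992 - -1440 - 36 \left(6 + 5 \left(-36\right) + 57624\right)} \left(6 + 5 \left(-36\right) + 57624\right) - 59 = 2 \left(-98\right) \frac{1}{-24 - 460992 + 1440 - 36 \left(6 - 180 + 57624\right)} \left(6 - 180 + 57624\right) - 59 = 2 \left(-98\right) \frac{1}{-24 - 460992 + 1440 - 2068200} \cdot 57450 - 59 = 2 \left(-98\right) \frac{1}{-2527776} \cdot 57450 - 59 = 2 \left(-98\right) \left(- \frac{1}{2527776}\right) 57450 - 59 = \frac{469175}{105324} - 59 = - \frac{5744941}{105324}$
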